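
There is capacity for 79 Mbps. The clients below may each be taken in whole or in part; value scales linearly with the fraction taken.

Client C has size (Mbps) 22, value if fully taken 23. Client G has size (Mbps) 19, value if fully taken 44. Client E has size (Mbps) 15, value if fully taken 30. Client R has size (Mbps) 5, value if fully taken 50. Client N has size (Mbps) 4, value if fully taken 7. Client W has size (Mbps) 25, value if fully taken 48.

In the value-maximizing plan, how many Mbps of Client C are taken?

11

Best value per unit of size first: Client R 50/5≈10, Client G 44/19≈2.32, Client E 30/15≈2, Client W 48/25≈1.92, Client N 7/4≈1.75, Client C 23/22≈1.05.
Take all of Client R (5 Mbps, value 50) → 74 Mbps left.
All 19 Mbps of Client G fit (value 44) → 55 remain.
All 15 Mbps of Client E fit (value 30) → 40 remain.
Client W: take in full, 25 Mbps for value 48 → 15 left.
Take all of Client N (4 Mbps, value 7) → 11 Mbps left.
11 Mbps left: a 11/22 share of Client C gives 23×11/22 = 11.5.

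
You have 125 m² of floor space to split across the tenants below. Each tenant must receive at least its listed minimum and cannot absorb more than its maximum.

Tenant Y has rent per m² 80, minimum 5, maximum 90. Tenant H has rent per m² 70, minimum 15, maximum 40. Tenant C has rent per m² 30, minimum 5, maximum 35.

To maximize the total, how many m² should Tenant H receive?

Meeting every minimum uses 5+15+5 = 25 m², leaving 100.
Highest rent per m² first: Tenant Y 80 > Tenant H 70 > Tenant C 30.
Tenant Y takes 85 more to reach its cap of 90 ; 15 left.
Only 15 left; Tenant H takes them to reach 30.

30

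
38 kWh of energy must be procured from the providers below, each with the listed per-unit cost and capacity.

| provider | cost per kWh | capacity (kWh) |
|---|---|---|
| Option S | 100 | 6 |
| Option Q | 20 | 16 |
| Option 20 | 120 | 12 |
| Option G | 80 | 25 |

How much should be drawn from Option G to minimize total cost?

22

Use providers in increasing cost order.
Take 16 from Option Q at 20 → need 22 more.
Option G at 80: take 22 of its 25 → requirement met.
Option S, Option 20: unused.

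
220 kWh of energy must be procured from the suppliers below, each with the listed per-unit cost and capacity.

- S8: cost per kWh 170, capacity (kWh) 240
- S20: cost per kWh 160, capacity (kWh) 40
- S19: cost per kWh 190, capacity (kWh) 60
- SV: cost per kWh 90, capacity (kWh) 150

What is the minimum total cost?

25000

Use suppliers in increasing cost order.
SV (90): use full 150 → 70 kWh to go.
S20 at 160: take all 40 kWh → 30 still needed.
Take 30 from S8 at 170 to finish.
S19: unused.
Cost = 150×90 + 40×160 + 30×170 = 25000.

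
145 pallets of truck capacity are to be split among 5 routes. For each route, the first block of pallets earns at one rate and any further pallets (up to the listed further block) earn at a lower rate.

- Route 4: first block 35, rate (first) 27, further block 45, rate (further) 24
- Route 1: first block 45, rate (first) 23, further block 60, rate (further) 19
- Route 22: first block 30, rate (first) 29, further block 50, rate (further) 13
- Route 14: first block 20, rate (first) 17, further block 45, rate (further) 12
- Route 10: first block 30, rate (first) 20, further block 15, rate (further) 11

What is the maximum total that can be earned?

Rank every tier by rate: Route 22/first 29 > Route 4/first 27 > Route 4/second 24 > Route 1/first 23 > Route 10/first 20 > Route 1/second 19 > Route 14/first 17 > Route 22/second 13 > Route 14/second 12 > Route 10/second 11.
Fill Route 22 first block (30 at 29) — 115 left.
Fill Route 4 first block (35 at 27) — 80 left.
Fill Route 4 second block (45 at 24) — 35 left.
35 remain; put them into Route 1 first at 23.
Total = 29×30 + 27×35 + 24×45 + 23×35 = 3700.

3700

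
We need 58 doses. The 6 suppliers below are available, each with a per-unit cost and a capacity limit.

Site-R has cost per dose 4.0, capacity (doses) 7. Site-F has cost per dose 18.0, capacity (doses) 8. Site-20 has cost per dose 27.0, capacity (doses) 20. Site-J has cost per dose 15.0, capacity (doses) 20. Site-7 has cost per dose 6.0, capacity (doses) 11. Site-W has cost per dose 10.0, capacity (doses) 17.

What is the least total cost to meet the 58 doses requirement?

618

Cheapest first:
Site-R (4.0): use full 7 ; 51 doses to go.
Site-7 (6.0): use full 11 ; 40 doses to go.
Site-W (10.0): use full 17 ; 23 doses to go.
Take 20 from Site-J at 15.0 ; need 3 more.
Site-F at 18.0: take 3 of its 8 ; requirement met.
Site-20: unused.
Cost = 7×4.0 + 11×6.0 + 17×10.0 + 20×15.0 + 3×18.0 = 618.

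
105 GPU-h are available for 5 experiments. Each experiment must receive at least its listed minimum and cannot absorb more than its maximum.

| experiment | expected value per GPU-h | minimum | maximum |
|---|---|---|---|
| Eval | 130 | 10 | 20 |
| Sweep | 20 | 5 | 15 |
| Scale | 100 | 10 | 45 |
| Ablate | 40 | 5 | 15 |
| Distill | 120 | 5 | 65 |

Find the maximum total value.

11700

Meeting every minimum uses 10+5+10+5+5 = 35 GPU-h, leaving 70.
Order the experiments by expected value per GPU-h: Eval 130 > Distill 120 > Scale 100 > Ablate 40 > Sweep 20.
Eval takes 10 more to reach its cap of 20 → 60 left.
Distill takes 60 more to reach its cap of 65 → 0 left.
Total = 130×20 + 20×5 + 100×10 + 40×5 + 120×65 = 11700.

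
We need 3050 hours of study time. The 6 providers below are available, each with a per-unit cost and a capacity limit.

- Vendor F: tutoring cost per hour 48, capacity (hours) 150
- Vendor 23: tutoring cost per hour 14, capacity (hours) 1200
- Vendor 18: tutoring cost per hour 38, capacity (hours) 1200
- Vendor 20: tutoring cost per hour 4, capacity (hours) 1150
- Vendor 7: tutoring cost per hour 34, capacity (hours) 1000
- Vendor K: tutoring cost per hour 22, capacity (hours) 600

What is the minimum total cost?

Cheapest first:
Take 1150 from Vendor 20 at 4 → need 1900 more.
Vendor 23 (14): use full 1200 → 700 hours to go.
Take 600 from Vendor K at 22 → need 100 more.
Vendor 7 (34): take the remaining 100 → done.
Vendor 18, Vendor F: unused.
Cost = 1150×4 + 1200×14 + 600×22 + 100×34 = 38000.

38000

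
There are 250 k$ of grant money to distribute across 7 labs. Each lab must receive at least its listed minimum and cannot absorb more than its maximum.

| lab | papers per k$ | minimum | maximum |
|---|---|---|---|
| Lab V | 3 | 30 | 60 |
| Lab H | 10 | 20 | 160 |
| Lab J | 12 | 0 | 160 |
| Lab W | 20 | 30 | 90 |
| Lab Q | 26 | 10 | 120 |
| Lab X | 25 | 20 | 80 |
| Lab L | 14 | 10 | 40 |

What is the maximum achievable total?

Meeting every minimum uses 30+20+0+30+10+20+10 = 120 k$, leaving 130.
Highest papers per k$ first: Lab Q 26 > Lab X 25 > Lab W 20 > Lab L 14 > Lab J 12 > Lab H 10 > Lab V 3.
Lab Q: +110 to 120 (cap) ; 20 left.
Only 20 left; Lab X takes them to reach 40.
Total = 3×30 + 10×20 + 20×30 + 26×120 + 25×40 + 14×10 = 5150.

5150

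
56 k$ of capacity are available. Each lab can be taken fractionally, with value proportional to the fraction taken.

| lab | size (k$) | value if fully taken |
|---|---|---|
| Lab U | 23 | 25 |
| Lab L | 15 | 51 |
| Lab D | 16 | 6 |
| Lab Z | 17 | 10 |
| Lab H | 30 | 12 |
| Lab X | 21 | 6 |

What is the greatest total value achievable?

Rank by value-to-size ratio: Lab L 51/15≈3.4, Lab U 25/23≈1.09, Lab Z 10/17≈0.588, Lab H 12/30≈0.4, Lab D 6/16≈0.375, Lab X 6/21≈0.286.
Lab L: take in full, 15 k$ for value 51 → 41 left.
All 23 k$ of Lab U fit (value 25) → 18 remain.
Lab Z: take in full, 17 k$ for value 10 → 1 left.
1 k$ left: a 1/30 share of Lab H gives 12×1/30 = 0.4.
Total value = 86.4.

86.4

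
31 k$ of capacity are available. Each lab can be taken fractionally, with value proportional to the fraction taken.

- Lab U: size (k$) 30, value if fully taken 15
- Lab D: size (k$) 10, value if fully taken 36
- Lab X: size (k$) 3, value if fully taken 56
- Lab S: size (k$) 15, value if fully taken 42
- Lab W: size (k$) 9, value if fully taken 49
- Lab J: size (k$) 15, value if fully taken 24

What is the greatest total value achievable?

166.2

Rank by value-to-size ratio: Lab X 56/3≈18.7, Lab W 49/9≈5.44, Lab D 36/10≈3.6, Lab S 42/15≈2.8, Lab J 24/15≈1.6, Lab U 15/30≈0.5.
All 3 k$ of Lab X fit (value 56) — 28 remain.
All 9 k$ of Lab W fit (value 49) — 19 remain.
Lab D: take in full, 10 k$ for value 36 — 9 left.
Only 9 k$ remain; take 9/15 of Lab S for value 42×9/15 = 25.2.
Total value = 166.2.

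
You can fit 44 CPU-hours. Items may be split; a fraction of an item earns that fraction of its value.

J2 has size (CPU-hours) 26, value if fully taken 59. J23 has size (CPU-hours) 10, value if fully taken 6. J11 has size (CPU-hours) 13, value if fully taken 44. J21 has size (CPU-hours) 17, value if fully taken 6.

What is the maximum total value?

Best value per unit of size first: J11 44/13≈3.38, J2 59/26≈2.27, J23 6/10≈0.6, J21 6/17≈0.353.
All 13 CPU-hours of J11 fit (value 44) — 31 remain.
Take all of J2 (26 CPU-hours, value 59) — 5 CPU-hours left.
Only 5 CPU-hours remain; take 5/10 of J23 for value 6×5/10 = 3.
Total value = 106.

106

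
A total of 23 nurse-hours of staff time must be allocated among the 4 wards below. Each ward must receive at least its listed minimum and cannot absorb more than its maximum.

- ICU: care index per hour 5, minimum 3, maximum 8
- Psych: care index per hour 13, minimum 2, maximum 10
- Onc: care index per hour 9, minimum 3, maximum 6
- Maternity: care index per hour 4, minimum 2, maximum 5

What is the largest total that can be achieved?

Meeting every minimum uses 3+2+3+2 = 10 nurse-hours, leaving 13.
Highest care index per hour first: Psych 13 > Onc 9 > ICU 5 > Maternity 4.
Give Psych 8 more to hit its cap of 10 ; 5 left.
Onc takes 3 more to reach its cap of 6 ; 2 left.
ICU: +2 (room for 5) → 5. Pool exhausted.
Total = 5×5 + 13×10 + 9×6 + 4×2 = 217.

217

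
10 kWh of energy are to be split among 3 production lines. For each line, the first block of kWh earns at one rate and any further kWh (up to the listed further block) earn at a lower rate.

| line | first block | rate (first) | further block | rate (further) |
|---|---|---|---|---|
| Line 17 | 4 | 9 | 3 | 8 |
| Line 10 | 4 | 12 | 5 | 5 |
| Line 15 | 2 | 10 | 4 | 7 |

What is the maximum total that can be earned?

104

Treat each block as its own option and order by rate: Line 10/tier1 12 > Line 15/tier1 10 > Line 17/tier1 9 > Line 17/tier2 8 > Line 15/tier2 7 > Line 10/tier2 5.
Fill Line 10 tier1 block (4 at 12) ; 6 left.
Line 15 tier1 at 10: fill all 2 ; 4 left.
Line 17/tier1 (9): +4 ; 0 left.
Total = 12×4 + 10×2 + 9×4 = 104.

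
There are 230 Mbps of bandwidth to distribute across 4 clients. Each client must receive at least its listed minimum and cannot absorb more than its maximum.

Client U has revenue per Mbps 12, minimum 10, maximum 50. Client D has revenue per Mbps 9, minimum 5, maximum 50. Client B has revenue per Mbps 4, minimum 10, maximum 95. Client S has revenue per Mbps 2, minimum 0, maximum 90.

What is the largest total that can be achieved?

1500

Meeting every minimum uses 10+5+10+0 = 25 Mbps, leaving 205.
Order the clients by revenue per Mbps: Client U 12 > Client D 9 > Client B 4 > Client S 2.
Client U takes 40 more to reach its cap of 50 — 165 left.
Client D: +45 to 50 (cap) — 120 left.
Client B: +85 to 95 (cap) — 35 left.
Client S has room for 90 more but only 35 remain, so it gets 35.
Total = 12×50 + 9×50 + 4×95 + 2×35 = 1500.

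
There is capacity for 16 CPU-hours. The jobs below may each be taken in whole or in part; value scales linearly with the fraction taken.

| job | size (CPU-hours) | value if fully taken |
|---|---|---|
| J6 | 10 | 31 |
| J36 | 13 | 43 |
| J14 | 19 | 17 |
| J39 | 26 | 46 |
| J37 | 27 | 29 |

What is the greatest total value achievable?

52.3

Sort by value density: J36 43/13≈3.31, J6 31/10≈3.1, J39 46/26≈1.77, J37 29/27≈1.07, J14 17/19≈0.895.
Take all of J36 (13 CPU-hours, value 43) → 3 CPU-hours left.
Only 3 CPU-hours remain; take 3/10 of J6 for value 31×3/10 = 9.3.
Total value = 52.3.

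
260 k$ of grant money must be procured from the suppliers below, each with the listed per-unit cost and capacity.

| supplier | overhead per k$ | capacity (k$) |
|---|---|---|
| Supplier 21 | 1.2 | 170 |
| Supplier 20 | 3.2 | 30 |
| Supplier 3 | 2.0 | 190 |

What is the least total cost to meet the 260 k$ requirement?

Fill from the cheapest supplier first.
Take 170 from Supplier 21 at 1.2 — need 90 more.
Take 90 from Supplier 3 at 2.0 to finish.
Supplier 20: unused.
Cost = 170×1.2 + 90×2.0 = 384.

384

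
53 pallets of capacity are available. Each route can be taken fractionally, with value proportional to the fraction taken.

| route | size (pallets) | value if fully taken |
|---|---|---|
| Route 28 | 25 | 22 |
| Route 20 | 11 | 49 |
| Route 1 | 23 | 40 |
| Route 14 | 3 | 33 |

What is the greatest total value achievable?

136.08

Rank by value-to-size ratio: Route 14 33/3≈11, Route 20 49/11≈4.45, Route 1 40/23≈1.74, Route 28 22/25≈0.88.
Route 14: take in full, 3 pallets for value 33 — 50 left.
Take all of Route 20 (11 pallets, value 49) — 39 pallets left.
Route 1: take in full, 23 pallets for value 40 — 16 left.
16 pallets left: a 16/25 share of Route 28 gives 22×16/25 = 14.08.
Total value = 136.08.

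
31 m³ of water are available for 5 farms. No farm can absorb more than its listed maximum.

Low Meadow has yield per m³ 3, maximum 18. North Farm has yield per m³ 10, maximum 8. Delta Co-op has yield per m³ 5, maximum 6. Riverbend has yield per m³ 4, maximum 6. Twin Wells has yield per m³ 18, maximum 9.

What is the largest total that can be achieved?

302

Rank by yield per m³: Twin Wells 18 > North Farm 10 > Delta Co-op 5 > Riverbend 4 > Low Meadow 3.
Give Twin Wells 9 to hit its cap of 9 — 22 left.
Give North Farm 8 to hit its cap of 8 — 14 left.
Delta Co-op takes 6 to reach its cap of 6 — 8 left.
Give Riverbend 6 to hit its cap of 6 — 2 left.
Low Meadow: +2 (room for 18) → 2. Pool exhausted.
Total = 3×2 + 10×8 + 5×6 + 4×6 + 18×9 = 302.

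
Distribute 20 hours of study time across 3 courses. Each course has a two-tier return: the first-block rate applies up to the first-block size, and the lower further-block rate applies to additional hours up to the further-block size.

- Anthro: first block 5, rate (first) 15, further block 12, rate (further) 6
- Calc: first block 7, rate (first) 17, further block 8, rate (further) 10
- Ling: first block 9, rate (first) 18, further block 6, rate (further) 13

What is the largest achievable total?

Treat each block as its own option and order by rate: Ling/T1 18 > Calc/T1 17 > Anthro/T1 15 > Ling/T2 13 > Calc/T2 10 > Anthro/T2 6.
Ling T1 at 18: fill all 9 → 11 left.
Calc/T1 (17): +7 → 4 left.
Anthro/T1: +4 of 5 at 15; pool empty.
Total = 18×9 + 17×7 + 15×4 = 341.

341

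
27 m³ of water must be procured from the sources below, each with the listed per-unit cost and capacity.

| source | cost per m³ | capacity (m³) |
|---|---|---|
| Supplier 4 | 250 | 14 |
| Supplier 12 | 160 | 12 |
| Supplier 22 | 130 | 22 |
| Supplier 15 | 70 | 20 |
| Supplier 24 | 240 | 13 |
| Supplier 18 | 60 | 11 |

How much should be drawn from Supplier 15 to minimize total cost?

16

Fill from the cheapest source first.
Supplier 18 (60): use full 11 ; 16 m³ to go.
Supplier 15 at 70: take 16 of its 20 ; requirement met.
Supplier 22, Supplier 12, Supplier 24, Supplier 4: unused.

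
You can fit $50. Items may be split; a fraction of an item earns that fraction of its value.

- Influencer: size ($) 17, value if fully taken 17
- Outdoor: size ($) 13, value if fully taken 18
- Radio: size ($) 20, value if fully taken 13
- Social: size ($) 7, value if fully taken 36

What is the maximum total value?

Best value per unit of size first: Social 36/7≈5.14, Outdoor 18/13≈1.38, Influencer 17/17≈1, Radio 13/20≈0.65.
Social: take in full, 7 $ for value 36 → 43 left.
Outdoor: take in full, 13 $ for value 18 → 30 left.
Influencer: take in full, 17 $ for value 17 → 13 left.
13 $ left: a 13/20 share of Radio gives 13×13/20 = 8.45.
Total value = 79.45.

79.45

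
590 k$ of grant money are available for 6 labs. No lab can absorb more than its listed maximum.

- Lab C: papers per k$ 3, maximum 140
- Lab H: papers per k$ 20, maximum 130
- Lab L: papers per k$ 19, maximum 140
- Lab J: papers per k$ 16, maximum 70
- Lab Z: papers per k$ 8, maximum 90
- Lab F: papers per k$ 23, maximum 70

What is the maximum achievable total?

8980

Order the labs by papers per k$: Lab F 23 > Lab H 20 > Lab L 19 > Lab J 16 > Lab Z 8 > Lab C 3.
Lab F takes 70 to reach its cap of 70 ; 520 left.
Lab H: +130 to 130 (cap) ; 390 left.
Give Lab L 140 to hit its cap of 140 ; 250 left.
Give Lab J 70 to hit its cap of 70 ; 180 left.
Lab Z: +90 to 90 (cap) ; 90 left.
Only 90 left; Lab C takes them to reach 90.
Total = 3×90 + 20×130 + 19×140 + 16×70 + 8×90 + 23×70 = 8980.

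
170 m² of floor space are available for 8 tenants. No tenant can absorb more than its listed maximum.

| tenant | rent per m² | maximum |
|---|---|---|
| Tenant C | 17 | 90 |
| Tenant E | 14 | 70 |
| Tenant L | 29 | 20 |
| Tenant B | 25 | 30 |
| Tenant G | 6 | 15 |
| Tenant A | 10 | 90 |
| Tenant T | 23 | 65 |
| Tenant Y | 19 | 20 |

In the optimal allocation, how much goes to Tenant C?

Highest rent per m² first: Tenant L 29 > Tenant B 25 > Tenant T 23 > Tenant Y 19 > Tenant C 17 > Tenant E 14 > Tenant A 10 > Tenant G 6.
Give Tenant L 20 to hit its cap of 20 — 150 left.
Give Tenant B 30 to hit its cap of 30 — 120 left.
Give Tenant T 65 to hit its cap of 65 — 55 left.
Give Tenant Y 20 to hit its cap of 20 — 35 left.
Only 35 left; Tenant C takes them to reach 35.

35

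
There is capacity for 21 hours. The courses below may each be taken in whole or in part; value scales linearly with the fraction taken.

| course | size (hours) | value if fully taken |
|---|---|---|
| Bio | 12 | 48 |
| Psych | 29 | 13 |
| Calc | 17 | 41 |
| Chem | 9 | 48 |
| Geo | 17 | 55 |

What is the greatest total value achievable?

Rank by value-to-size ratio: Chem 48/9≈5.33, Bio 48/12≈4, Geo 55/17≈3.24, Calc 41/17≈2.41, Psych 13/29≈0.448.
Take all of Chem (9 hours, value 48) → 12 hours left.
Bio: take in full, 12 hours for value 48 → 0 left.
Total value = 96.

96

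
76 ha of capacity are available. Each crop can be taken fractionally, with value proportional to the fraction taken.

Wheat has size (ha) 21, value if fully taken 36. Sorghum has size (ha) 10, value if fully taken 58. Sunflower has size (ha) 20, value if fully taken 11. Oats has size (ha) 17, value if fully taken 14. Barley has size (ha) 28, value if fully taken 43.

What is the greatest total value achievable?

Rank by value-to-size ratio: Sorghum 58/10≈5.8, Wheat 36/21≈1.71, Barley 43/28≈1.54, Oats 14/17≈0.824, Sunflower 11/20≈0.55.
Take all of Sorghum (10 ha, value 58) → 66 ha left.
Take all of Wheat (21 ha, value 36) → 45 ha left.
All 28 ha of Barley fit (value 43) → 17 remain.
Oats: take in full, 17 ha for value 14 → 0 left.
Total value = 151.

151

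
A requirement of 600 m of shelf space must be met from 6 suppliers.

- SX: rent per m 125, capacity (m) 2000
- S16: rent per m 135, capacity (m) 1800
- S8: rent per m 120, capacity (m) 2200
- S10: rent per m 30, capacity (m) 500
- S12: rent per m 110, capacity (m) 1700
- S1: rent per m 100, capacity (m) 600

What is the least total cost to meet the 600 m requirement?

25000

Use suppliers in increasing cost order.
Take 500 from S10 at 30 → need 100 more.
Take 100 from S1 at 100 to finish.
S12, S8, SX, S16: unused.
Cost = 500×30 + 100×100 = 25000.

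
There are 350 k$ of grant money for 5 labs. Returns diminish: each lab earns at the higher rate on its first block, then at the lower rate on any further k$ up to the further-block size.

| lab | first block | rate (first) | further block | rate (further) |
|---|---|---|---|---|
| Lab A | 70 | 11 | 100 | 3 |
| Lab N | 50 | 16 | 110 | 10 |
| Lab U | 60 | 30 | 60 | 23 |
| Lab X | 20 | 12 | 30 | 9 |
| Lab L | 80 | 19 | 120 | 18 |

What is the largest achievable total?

Rank every tier by rate: Lab U/tier1 30 > Lab U/tier2 23 > Lab L/tier1 19 > Lab L/tier2 18 > Lab N/tier1 16 > Lab X/tier1 12 > Lab A/tier1 11 > Lab N/tier2 10 > Lab X/tier2 9 > Lab A/tier2 3.
Lab U/tier1 (30): +60 → 290 left.
Lab U/tier2 (23): +60 → 230 left.
Lab L/tier1 (19): +80 → 150 left.
Lab L tier2 at 18: fill all 120 → 30 left.
Lab N/tier1: +30 of 50 at 16; pool empty.
Total = 30×60 + 23×60 + 19×80 + 18×120 + 16×30 = 7340.

7340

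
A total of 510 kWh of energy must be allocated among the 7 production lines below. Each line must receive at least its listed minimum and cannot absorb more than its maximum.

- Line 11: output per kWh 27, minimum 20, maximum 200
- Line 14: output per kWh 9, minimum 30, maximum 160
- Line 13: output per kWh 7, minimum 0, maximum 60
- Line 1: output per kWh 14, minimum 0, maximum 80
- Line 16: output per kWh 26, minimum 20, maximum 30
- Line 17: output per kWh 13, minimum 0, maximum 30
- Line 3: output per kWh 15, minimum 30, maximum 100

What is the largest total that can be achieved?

Meeting every minimum uses 20+30+0+0+20+0+30 = 100 kWh, leaving 410.
Rank by output per kWh: Line 11 27 > Line 16 26 > Line 3 15 > Line 1 14 > Line 17 13 > Line 14 9 > Line 13 7.
Line 11 takes 180 more to reach its cap of 200 — 230 left.
Line 16: +10 to 30 (cap) — 220 left.
Line 3 takes 70 more to reach its cap of 100 — 150 left.
Give Line 1 80 more to hit its cap of 80 — 70 left.
Line 17: +30 to 30 (cap) — 40 left.
Line 14 has room for 130 more but only 40 remain, so it gets 70.
Total = 27×200 + 9×70 + 14×80 + 26×30 + 13×30 + 15×100 = 9820.

9820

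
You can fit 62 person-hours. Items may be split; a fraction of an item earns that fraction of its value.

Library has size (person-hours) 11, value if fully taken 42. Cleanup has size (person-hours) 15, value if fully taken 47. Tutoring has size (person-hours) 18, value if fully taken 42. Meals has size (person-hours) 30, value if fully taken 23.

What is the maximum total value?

Rank by value-to-size ratio: Library 42/11≈3.82, Cleanup 47/15≈3.13, Tutoring 42/18≈2.33, Meals 23/30≈0.767.
Library: take in full, 11 person-hours for value 42 ; 51 left.
Take all of Cleanup (15 person-hours, value 47) ; 36 person-hours left.
All 18 person-hours of Tutoring fit (value 42) ; 18 remain.
Only 18 person-hours remain; take 18/30 of Meals for value 23×18/30 = 13.8.
Total value = 144.8.

144.8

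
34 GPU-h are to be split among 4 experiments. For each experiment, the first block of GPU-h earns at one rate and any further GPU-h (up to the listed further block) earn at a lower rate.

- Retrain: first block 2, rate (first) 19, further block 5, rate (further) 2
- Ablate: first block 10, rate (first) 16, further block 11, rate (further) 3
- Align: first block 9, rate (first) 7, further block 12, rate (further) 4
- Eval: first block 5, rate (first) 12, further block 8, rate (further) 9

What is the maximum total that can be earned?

393

Rank every tier by rate: Retrain/first 19 > Ablate/first 16 > Eval/first 12 > Eval/second 9 > Align/first 7 > Align/second 4 > Ablate/second 3 > Retrain/second 2.
Retrain first at 19: fill all 2 ; 32 left.
Ablate first at 16: fill all 10 ; 22 left.
Eval/first (12): +5 ; 17 left.
Eval/second (9): +8 ; 9 left.
Align/first (7): +9 ; 0 left.
Total = 19×2 + 16×10 + 12×5 + 9×8 + 7×9 = 393.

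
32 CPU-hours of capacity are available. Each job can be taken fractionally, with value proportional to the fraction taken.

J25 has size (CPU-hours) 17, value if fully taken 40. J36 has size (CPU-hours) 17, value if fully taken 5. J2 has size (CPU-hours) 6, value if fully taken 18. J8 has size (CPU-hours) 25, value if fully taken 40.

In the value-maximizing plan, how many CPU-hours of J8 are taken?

9

Sort by value density: J2 18/6≈3, J25 40/17≈2.35, J8 40/25≈1.6, J36 5/17≈0.294.
J2: take in full, 6 CPU-hours for value 18 — 26 left.
All 17 CPU-hours of J25 fit (value 40) — 9 remain.
9 CPU-hours left: a 9/25 share of J8 gives 40×9/25 = 14.4.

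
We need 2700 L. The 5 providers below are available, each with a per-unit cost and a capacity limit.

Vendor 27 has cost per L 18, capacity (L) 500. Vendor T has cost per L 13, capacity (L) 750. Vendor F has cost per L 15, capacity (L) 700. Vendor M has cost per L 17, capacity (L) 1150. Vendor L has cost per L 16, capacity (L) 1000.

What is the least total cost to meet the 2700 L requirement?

Cheapest first:
Vendor T (13): use full 750 ; 1950 L to go.
Vendor F (15): use full 700 ; 1250 L to go.
Vendor L (16): use full 1000 ; 250 L to go.
Vendor M (17): take the remaining 250 ; done.
Vendor 27: unused.
Cost = 750×13 + 700×15 + 1000×16 + 250×17 = 40500.

40500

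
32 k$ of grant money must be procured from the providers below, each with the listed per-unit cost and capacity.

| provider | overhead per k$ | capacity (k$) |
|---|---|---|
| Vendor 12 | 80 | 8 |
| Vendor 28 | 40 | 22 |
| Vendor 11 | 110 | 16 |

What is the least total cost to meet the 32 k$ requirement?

1740

Cheapest first:
Take 22 from Vendor 28 at 40 → need 10 more.
Vendor 12 (80): use full 8 → 2 k$ to go.
Vendor 11 (110): take the remaining 2 → done.
Cost = 22×40 + 8×80 + 2×110 = 1740.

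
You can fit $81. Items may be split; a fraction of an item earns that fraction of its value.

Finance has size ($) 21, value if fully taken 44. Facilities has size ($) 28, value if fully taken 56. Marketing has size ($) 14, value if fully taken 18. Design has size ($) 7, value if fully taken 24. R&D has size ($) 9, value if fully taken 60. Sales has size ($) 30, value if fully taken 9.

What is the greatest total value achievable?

202.6

Sort by value density: R&D 60/9≈6.67, Design 24/7≈3.43, Finance 44/21≈2.1, Facilities 56/28≈2, Marketing 18/14≈1.29, Sales 9/30≈0.3.
All 9 $ of R&D fit (value 60) — 72 remain.
All 7 $ of Design fit (value 24) — 65 remain.
Take all of Finance (21 $, value 44) — 44 $ left.
Take all of Facilities (28 $, value 56) — 16 $ left.
Take all of Marketing (14 $, value 18) — 2 $ left.
Fill the last 2 $ with part of Sales: 2/30 of it earns 0.6.
Total value = 202.6.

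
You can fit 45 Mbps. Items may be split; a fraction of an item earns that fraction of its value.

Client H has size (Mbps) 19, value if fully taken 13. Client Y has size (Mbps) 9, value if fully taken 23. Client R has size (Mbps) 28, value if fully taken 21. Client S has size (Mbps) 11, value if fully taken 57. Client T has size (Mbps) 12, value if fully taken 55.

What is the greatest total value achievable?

Rank by value-to-size ratio: Client S 57/11≈5.18, Client T 55/12≈4.58, Client Y 23/9≈2.56, Client R 21/28≈0.75, Client H 13/19≈0.684.
Client S: take in full, 11 Mbps for value 57 → 34 left.
Client T: take in full, 12 Mbps for value 55 → 22 left.
All 9 Mbps of Client Y fit (value 23) → 13 remain.
13 Mbps left: a 13/28 share of Client R gives 21×13/28 = 9.75.
Total value = 144.75.

144.75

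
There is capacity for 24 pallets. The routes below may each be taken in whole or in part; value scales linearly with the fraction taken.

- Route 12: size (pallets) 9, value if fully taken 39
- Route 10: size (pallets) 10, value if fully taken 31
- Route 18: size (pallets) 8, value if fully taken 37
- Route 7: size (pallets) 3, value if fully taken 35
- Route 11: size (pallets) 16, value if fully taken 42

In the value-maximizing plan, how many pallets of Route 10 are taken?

Sort by value density: Route 7 35/3≈11.7, Route 18 37/8≈4.62, Route 12 39/9≈4.33, Route 10 31/10≈3.1, Route 11 42/16≈2.62.
Route 7: take in full, 3 pallets for value 35 — 21 left.
All 8 pallets of Route 18 fit (value 37) — 13 remain.
Take all of Route 12 (9 pallets, value 39) — 4 pallets left.
Fill the last 4 pallets with part of Route 10: 4/10 of it earns 12.4.

4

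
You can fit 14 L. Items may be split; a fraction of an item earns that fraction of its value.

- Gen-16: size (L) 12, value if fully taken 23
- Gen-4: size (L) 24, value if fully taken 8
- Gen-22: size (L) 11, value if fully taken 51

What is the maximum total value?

Sort by value density: Gen-22 51/11≈4.64, Gen-16 23/12≈1.92, Gen-4 8/24≈0.333.
All 11 L of Gen-22 fit (value 51) ; 3 remain.
3 L left: a 3/12 share of Gen-16 gives 23×3/12 = 5.75.
Total value = 56.75.

56.75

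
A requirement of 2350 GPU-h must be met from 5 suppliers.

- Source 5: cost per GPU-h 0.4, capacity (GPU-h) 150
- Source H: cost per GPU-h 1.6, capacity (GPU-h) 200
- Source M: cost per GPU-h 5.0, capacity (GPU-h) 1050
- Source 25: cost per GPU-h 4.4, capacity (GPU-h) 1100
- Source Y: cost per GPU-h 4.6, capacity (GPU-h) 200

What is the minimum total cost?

9640

Fill from the cheapest supplier first.
Source 5 at 0.4: take all 150 GPU-h → 2200 still needed.
Take 200 from Source H at 1.6 → need 2000 more.
Source 25 (4.4): use full 1100 → 900 GPU-h to go.
Source Y (4.6): use full 200 → 700 GPU-h to go.
Take 700 from Source M at 5.0 to finish.
Cost = 150×0.4 + 200×1.6 + 1100×4.4 + 200×4.6 + 700×5.0 = 9640.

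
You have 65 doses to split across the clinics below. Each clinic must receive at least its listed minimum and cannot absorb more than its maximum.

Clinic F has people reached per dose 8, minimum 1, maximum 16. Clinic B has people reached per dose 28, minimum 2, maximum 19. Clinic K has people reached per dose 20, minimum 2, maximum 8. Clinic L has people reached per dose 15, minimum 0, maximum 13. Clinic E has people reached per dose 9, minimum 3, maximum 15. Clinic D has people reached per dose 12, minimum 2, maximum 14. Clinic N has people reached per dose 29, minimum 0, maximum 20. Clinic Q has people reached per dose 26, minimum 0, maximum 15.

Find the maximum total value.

Meeting every minimum uses 1+2+2+0+3+2+0+0 = 10 doses, leaving 55.
Highest people reached per dose first: Clinic N 29 > Clinic B 28 > Clinic Q 26 > Clinic K 20 > Clinic L 15 > Clinic D 12 > Clinic E 9 > Clinic F 8.
Clinic N takes 20 more to reach its cap of 20 — 35 left.
Clinic B: +17 to 19 (cap) — 18 left.
Clinic Q: +15 to 15 (cap) — 3 left.
Only 3 left; Clinic K takes them to reach 5.
Total = 8×1 + 28×19 + 20×5 + 9×3 + 12×2 + 29×20 + 26×15 = 1661.

1661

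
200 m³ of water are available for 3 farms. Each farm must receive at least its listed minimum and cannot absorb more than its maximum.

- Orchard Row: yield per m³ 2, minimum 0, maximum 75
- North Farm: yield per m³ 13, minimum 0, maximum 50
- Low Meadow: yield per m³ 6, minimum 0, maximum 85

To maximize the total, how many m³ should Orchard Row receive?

Meeting every minimum uses 0+0+0 = 0 m³, leaving 200.
Highest yield per m³ first: North Farm 13 > Low Meadow 6 > Orchard Row 2.
North Farm: +50 to 50 (cap) → 150 left.
Low Meadow: +85 to 85 (cap) → 65 left.
Orchard Row has room for 75 more but only 65 remain, so it gets 65.

65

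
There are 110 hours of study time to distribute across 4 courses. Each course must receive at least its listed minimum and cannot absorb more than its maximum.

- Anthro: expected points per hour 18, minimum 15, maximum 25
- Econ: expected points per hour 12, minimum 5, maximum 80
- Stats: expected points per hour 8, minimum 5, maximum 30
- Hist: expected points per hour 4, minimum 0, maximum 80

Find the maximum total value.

Meeting every minimum uses 15+5+5+0 = 25 hours, leaving 85.
Highest expected points per hour first: Anthro 18 > Econ 12 > Stats 8 > Hist 4.
Give Anthro 10 more to hit its cap of 25 ; 75 left.
Econ: +75 to 80 (cap) ; 0 left.
Total = 18×25 + 12×80 + 8×5 = 1450.

1450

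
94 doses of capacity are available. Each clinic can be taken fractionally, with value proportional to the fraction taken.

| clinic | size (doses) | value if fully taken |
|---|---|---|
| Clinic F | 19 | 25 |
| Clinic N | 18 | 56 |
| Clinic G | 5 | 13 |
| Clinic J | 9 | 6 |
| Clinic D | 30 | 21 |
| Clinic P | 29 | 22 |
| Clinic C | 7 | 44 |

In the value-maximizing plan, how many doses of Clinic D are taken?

Sort by value density: Clinic C 44/7≈6.29, Clinic N 56/18≈3.11, Clinic G 13/5≈2.6, Clinic F 25/19≈1.32, Clinic P 22/29≈0.759, Clinic D 21/30≈0.7, Clinic J 6/9≈0.667.
All 7 doses of Clinic C fit (value 44) ; 87 remain.
Clinic N: take in full, 18 doses for value 56 ; 69 left.
Clinic G: take in full, 5 doses for value 13 ; 64 left.
Clinic F: take in full, 19 doses for value 25 ; 45 left.
Clinic P: take in full, 29 doses for value 22 ; 16 left.
16 doses left: a 16/30 share of Clinic D gives 21×16/30 = 11.2.

16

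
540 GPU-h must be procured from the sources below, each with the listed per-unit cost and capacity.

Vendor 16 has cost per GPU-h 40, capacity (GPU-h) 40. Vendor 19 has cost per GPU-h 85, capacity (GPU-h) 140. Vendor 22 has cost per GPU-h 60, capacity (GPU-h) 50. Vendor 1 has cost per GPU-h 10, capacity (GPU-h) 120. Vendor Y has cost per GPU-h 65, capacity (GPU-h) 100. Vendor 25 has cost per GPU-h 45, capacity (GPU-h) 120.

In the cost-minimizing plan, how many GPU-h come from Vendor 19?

Fill from the cheapest source first.
Vendor 1 at 10: take all 120 GPU-h ; 420 still needed.
Vendor 16 at 40: take all 40 GPU-h ; 380 still needed.
Vendor 25 at 45: take all 120 GPU-h ; 260 still needed.
Vendor 22 at 60: take all 50 GPU-h ; 210 still needed.
Vendor Y (65): use full 100 ; 110 GPU-h to go.
Vendor 19 at 85: take 110 of its 140 ; requirement met.

110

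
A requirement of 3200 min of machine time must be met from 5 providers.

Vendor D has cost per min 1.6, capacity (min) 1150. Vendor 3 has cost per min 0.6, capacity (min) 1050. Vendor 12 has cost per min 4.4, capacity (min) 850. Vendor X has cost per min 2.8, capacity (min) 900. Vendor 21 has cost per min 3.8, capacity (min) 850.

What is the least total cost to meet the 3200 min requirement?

5370

Use providers in increasing cost order.
Vendor 3 at 0.6: take all 1050 min — 2150 still needed.
Take 1150 from Vendor D at 1.6 — need 1000 more.
Take 900 from Vendor X at 2.8 — need 100 more.
Vendor 21 at 3.8: take 100 of its 850 — requirement met.
Vendor 12: unused.
Cost = 1050×0.6 + 1150×1.6 + 900×2.8 + 100×3.8 = 5370.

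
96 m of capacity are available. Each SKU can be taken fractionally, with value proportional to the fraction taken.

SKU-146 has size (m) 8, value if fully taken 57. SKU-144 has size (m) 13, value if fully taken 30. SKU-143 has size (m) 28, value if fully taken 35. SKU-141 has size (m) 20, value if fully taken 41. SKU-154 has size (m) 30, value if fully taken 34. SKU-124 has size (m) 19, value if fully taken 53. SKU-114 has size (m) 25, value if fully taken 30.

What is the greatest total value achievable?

Rank by value-to-size ratio: SKU-146 57/8≈7.12, SKU-124 53/19≈2.79, SKU-144 30/13≈2.31, SKU-141 41/20≈2.05, SKU-143 35/28≈1.25, SKU-114 30/25≈1.2, SKU-154 34/30≈1.13.
Take all of SKU-146 (8 m, value 57) — 88 m left.
All 19 m of SKU-124 fit (value 53) — 69 remain.
All 13 m of SKU-144 fit (value 30) — 56 remain.
All 20 m of SKU-141 fit (value 41) — 36 remain.
All 28 m of SKU-143 fit (value 35) — 8 remain.
Fill the last 8 m with part of SKU-114: 8/25 of it earns 9.6.
Total value = 225.6.

225.6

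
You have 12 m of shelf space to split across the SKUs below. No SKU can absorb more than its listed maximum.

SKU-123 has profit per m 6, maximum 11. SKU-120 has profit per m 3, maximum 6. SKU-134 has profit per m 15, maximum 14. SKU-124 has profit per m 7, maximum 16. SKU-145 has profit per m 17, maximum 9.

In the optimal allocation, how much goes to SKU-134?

Highest profit per m first: SKU-145 17 > SKU-134 15 > SKU-124 7 > SKU-123 6 > SKU-120 3.
SKU-145 takes 9 to reach its cap of 9 — 3 left.
Only 3 left; SKU-134 takes them to reach 3.

3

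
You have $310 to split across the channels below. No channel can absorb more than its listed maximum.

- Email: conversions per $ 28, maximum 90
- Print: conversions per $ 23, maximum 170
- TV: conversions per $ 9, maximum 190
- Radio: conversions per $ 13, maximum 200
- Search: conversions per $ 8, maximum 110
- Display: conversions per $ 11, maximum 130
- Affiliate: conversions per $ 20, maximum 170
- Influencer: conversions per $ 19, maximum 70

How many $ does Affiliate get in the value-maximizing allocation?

Rank by conversions per $: Email 28 > Print 23 > Affiliate 20 > Influencer 19 > Radio 13 > Display 11 > TV 9 > Search 8.
Give Email 90 to hit its cap of 90 — 220 left.
Give Print 170 to hit its cap of 170 — 50 left.
Affiliate: +50 (room for 170) → 50. Pool exhausted.

50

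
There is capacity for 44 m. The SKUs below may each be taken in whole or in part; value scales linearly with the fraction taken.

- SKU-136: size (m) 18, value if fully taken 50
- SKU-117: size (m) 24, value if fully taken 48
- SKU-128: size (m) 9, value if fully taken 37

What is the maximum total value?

121

Sort by value density: SKU-128 37/9≈4.11, SKU-136 50/18≈2.78, SKU-117 48/24≈2.
All 9 m of SKU-128 fit (value 37) → 35 remain.
Take all of SKU-136 (18 m, value 50) → 17 m left.
17 m left: a 17/24 share of SKU-117 gives 48×17/24 = 34.
Total value = 121.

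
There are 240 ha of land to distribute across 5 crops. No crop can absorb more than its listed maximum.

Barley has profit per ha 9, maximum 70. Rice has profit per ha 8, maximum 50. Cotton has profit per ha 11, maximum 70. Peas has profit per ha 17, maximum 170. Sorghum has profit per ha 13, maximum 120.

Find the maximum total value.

Rank by profit per ha: Peas 17 > Sorghum 13 > Cotton 11 > Barley 9 > Rice 8.
Peas takes 170 to reach its cap of 170 ; 70 left.
Sorghum has room for 120 but only 70 remain, so it gets 70.
Total = 17×170 + 13×70 = 3800.

3800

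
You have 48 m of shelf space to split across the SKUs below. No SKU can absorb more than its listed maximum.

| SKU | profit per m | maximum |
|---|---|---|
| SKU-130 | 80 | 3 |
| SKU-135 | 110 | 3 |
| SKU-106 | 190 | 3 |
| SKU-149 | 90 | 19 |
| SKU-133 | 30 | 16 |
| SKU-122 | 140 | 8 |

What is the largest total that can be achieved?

Highest profit per m first: SKU-106 190 > SKU-122 140 > SKU-135 110 > SKU-149 90 > SKU-130 80 > SKU-133 30.
SKU-106: +3 to 3 (cap) ; 45 left.
SKU-122: +8 to 8 (cap) ; 37 left.
SKU-135: +3 to 3 (cap) ; 34 left.
SKU-149: +19 to 19 (cap) ; 15 left.
Give SKU-130 3 to hit its cap of 3 ; 12 left.
SKU-133: +12 (room for 16) → 12. Pool exhausted.
Total = 80×3 + 110×3 + 190×3 + 90×19 + 30×12 + 140×8 = 4330.

4330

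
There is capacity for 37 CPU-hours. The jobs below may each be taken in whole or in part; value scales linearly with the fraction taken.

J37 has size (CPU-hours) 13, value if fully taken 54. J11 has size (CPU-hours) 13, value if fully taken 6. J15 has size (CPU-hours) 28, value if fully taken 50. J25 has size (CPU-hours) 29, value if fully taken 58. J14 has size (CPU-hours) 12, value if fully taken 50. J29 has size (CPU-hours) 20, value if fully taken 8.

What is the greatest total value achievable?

128

Best value per unit of size first: J14 50/12≈4.17, J37 54/13≈4.15, J25 58/29≈2, J15 50/28≈1.79, J11 6/13≈0.462, J29 8/20≈0.4.
All 12 CPU-hours of J14 fit (value 50) — 25 remain.
J37: take in full, 13 CPU-hours for value 54 — 12 left.
Only 12 CPU-hours remain; take 12/29 of J25 for value 58×12/29 = 24.
Total value = 128.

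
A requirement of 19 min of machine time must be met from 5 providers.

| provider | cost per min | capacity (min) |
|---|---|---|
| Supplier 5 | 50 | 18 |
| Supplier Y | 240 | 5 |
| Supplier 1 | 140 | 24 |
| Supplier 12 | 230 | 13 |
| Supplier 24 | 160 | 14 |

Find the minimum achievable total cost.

1040

Fill from the cheapest provider first.
Supplier 5 (50): use full 18 — 1 min to go.
Take 1 from Supplier 1 at 140 to finish.
Supplier 24, Supplier 12, Supplier Y: unused.
Cost = 18×50 + 1×140 = 1040.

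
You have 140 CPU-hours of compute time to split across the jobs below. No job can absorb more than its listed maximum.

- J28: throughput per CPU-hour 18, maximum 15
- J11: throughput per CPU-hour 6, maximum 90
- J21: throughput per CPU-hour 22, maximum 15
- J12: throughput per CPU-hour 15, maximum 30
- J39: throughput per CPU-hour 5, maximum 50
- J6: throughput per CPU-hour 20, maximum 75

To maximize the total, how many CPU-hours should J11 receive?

Highest throughput per CPU-hour first: J21 22 > J6 20 > J28 18 > J12 15 > J11 6 > J39 5.
J21: +15 to 15 (cap) — 125 left.
J6: +75 to 75 (cap) — 50 left.
Give J28 15 to hit its cap of 15 — 35 left.
J12 takes 30 to reach its cap of 30 — 5 left.
J11 has room for 90 but only 5 remain, so it gets 5.

5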